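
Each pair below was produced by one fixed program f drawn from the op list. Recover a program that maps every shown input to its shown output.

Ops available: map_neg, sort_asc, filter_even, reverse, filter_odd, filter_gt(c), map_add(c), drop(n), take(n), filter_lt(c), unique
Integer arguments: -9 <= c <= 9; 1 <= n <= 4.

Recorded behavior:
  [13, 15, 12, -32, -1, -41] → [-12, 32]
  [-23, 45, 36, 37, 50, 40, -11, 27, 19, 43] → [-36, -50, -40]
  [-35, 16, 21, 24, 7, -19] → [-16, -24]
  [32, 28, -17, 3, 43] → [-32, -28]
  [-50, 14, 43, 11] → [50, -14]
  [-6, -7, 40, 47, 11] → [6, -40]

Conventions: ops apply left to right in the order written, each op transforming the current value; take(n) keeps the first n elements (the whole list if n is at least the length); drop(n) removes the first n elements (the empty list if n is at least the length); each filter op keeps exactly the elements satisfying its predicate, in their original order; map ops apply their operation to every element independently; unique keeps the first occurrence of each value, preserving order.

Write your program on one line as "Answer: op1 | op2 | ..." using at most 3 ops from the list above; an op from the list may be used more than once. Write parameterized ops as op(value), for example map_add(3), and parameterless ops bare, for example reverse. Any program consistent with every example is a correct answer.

filter_even | map_neg

Check, running the answer program on each example:
  [13, 15, 12, -32, -1, -41] -> [12, -32] -> [-12, 32]
  [-23, 45, 36, 37, 50, 40, -11, 27, 19, 43] -> [36, 50, 40] -> [-36, -50, -40]
  [-35, 16, 21, 24, 7, -19] -> [16, 24] -> [-16, -24]
  [32, 28, -17, 3, 43] -> [32, 28] -> [-32, -28]
  [-50, 14, 43, 11] -> [-50, 14] -> [50, -14]
  [-6, -7, 40, 47, 11] -> [-6, 40] -> [6, -40]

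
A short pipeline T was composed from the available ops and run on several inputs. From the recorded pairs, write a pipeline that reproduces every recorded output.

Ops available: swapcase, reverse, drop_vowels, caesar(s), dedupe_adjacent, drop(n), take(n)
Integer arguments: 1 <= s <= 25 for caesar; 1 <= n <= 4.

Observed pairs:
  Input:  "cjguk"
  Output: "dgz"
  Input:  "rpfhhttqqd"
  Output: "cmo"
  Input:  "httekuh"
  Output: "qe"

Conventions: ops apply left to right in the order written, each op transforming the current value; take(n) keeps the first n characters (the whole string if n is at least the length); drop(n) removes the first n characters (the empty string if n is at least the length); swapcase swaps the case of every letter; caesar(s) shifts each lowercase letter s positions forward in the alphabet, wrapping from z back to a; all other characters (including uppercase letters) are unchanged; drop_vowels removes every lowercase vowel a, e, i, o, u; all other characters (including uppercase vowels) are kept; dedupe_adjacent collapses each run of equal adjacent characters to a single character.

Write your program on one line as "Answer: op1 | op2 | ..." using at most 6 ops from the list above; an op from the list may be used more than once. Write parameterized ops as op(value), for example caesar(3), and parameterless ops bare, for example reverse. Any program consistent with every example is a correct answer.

caesar(17) | take(3) | dedupe_adjacent | caesar(6) | reverse

Check, running the answer program on each example:
  "cjguk" -> "taxlb" -> "tax" -> "tax" -> "zgd" -> "dgz"
  "rpfhhttqqd" -> "igwyykkhhu" -> "igw" -> "igw" -> "omc" -> "cmo"
  "httekuh" -> "ykkvbly" -> "ykk" -> "yk" -> "eq" -> "qe"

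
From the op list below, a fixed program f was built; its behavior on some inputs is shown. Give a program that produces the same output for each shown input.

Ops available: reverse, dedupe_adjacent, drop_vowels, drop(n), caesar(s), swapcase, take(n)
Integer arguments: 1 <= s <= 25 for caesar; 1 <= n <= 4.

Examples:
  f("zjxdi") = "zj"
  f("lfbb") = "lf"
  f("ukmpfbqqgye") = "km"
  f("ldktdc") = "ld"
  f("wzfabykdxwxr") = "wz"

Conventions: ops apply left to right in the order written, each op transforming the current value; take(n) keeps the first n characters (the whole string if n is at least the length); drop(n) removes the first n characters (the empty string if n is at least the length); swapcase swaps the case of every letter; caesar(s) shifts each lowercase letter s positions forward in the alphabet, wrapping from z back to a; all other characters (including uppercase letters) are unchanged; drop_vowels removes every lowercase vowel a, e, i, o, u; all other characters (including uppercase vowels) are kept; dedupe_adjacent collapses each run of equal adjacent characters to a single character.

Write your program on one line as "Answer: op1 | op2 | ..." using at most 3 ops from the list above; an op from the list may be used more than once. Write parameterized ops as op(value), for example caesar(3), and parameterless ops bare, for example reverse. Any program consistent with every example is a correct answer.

drop_vowels | dedupe_adjacent | take(2)

Check, running the answer program on each example:
  "zjxdi" -> "zjxd" -> "zjxd" -> "zj"
  "lfbb" -> "lfbb" -> "lfb" -> "lf"
  "ukmpfbqqgye" -> "kmpfbqqgy" -> "kmpfbqgy" -> "km"
  "ldktdc" -> "ldktdc" -> "ldktdc" -> "ld"
  "wzfabykdxwxr" -> "wzfbykdxwxr" -> "wzfbykdxwxr" -> "wz"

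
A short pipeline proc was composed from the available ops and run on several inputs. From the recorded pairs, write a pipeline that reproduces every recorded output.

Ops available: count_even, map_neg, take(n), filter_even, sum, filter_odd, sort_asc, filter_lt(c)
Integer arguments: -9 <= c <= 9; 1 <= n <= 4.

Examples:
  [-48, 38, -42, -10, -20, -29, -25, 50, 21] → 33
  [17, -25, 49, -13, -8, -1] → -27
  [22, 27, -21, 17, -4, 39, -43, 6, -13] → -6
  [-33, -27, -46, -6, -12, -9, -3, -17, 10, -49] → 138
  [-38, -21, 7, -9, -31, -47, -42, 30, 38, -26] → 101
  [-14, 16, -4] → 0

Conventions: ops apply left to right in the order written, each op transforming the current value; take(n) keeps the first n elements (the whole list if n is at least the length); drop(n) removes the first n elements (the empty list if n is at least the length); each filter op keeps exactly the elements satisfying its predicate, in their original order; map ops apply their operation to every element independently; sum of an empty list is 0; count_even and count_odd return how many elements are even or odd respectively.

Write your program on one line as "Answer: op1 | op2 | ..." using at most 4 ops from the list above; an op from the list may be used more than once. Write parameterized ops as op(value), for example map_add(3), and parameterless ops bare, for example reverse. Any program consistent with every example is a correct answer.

filter_odd | map_neg | sum

Check, running the answer program on each example:
  [-48, 38, -42, -10, -20, -29, -25, 50, 21] -> [-29, -25, 21] -> [29, 25, -21] -> 33
  [17, -25, 49, -13, -8, -1] -> [17, -25, 49, -13, -1] -> [-17, 25, -49, 13, 1] -> -27
  [22, 27, -21, 17, -4, 39, -43, 6, -13] -> [27, -21, 17, 39, -43, -13] -> [-27, 21, -17, -39, 43, 13] -> -6
  [-33, -27, -46, -6, -12, -9, -3, -17, 10, -49] -> [-33, -27, -9, -3, -17, -49] -> [33, 27, 9, 3, 17, 49] -> 138
  [-38, -21, 7, -9, -31, -47, -42, 30, 38, -26] -> [-21, 7, -9, -31, -47] -> [21, -7, 9, 31, 47] -> 101
  [-14, 16, -4] -> [] -> [] -> 0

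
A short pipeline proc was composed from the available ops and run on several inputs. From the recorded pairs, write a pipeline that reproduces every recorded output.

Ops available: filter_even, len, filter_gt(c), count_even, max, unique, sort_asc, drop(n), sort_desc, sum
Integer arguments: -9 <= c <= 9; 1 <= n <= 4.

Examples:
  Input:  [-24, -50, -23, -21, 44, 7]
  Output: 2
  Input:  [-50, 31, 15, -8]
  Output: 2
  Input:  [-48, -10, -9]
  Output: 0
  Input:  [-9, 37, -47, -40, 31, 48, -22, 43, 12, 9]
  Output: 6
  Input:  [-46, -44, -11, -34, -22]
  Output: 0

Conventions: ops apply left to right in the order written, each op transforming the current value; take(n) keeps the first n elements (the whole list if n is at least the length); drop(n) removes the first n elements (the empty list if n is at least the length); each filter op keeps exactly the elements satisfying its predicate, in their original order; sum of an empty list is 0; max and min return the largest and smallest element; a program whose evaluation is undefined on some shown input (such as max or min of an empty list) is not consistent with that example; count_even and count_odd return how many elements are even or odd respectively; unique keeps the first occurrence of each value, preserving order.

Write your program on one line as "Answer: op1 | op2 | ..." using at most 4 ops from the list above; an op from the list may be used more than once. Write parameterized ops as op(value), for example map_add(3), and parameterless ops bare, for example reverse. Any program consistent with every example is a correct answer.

filter_gt(-8) | sort_desc | len

Check, running the answer program on each example:
  [-24, -50, -23, -21, 44, 7] -> [44, 7] -> [44, 7] -> 2
  [-50, 31, 15, -8] -> [31, 15] -> [31, 15] -> 2
  [-48, -10, -9] -> [] -> [] -> 0
  [-9, 37, -47, -40, 31, 48, -22, 43, 12, 9] -> [37, 31, 48, 43, 12, 9] -> [48, 43, 37, 31, 12, 9] -> 6
  [-46, -44, -11, -34, -22] -> [] -> [] -> 0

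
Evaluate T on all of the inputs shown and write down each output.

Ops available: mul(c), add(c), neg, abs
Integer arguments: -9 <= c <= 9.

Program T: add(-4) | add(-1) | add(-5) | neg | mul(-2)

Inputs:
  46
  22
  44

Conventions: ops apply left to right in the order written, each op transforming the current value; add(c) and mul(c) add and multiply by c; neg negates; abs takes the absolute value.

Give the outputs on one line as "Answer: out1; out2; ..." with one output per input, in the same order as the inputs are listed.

Execution, op by op:
  46 -> 42 -> 41 -> 36 -> -36 -> 72
  22 -> 18 -> 17 -> 12 -> -12 -> 24
  44 -> 40 -> 39 -> 34 -> -34 -> 68

72; 24; 68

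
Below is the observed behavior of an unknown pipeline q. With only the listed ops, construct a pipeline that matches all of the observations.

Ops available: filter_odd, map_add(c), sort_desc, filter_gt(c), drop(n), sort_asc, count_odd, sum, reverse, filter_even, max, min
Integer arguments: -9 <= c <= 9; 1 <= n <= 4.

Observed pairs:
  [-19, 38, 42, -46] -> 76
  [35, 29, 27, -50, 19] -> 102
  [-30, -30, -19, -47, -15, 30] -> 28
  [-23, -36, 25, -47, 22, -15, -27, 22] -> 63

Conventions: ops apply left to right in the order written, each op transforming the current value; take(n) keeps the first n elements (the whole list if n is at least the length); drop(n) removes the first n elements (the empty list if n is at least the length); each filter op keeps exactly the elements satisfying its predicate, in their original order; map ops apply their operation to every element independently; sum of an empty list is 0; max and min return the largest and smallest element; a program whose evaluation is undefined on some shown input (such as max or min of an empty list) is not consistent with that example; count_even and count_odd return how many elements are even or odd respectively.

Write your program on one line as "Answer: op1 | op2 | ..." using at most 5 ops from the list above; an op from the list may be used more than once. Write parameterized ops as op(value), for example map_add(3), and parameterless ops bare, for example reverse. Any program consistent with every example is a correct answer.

reverse | filter_gt(-3) | map_add(-2) | sort_desc | sum

Check, running the answer program on each example:
  [-19, 38, 42, -46] -> [-46, 42, 38, -19] -> [42, 38] -> [40, 36] -> [40, 36] -> 76
  [35, 29, 27, -50, 19] -> [19, -50, 27, 29, 35] -> [19, 27, 29, 35] -> [17, 25, 27, 33] -> [33, 27, 25, 17] -> 102
  [-30, -30, -19, -47, -15, 30] -> [30, -15, -47, -19, -30, -30] -> [30] -> [28] -> [28] -> 28
  [-23, -36, 25, -47, 22, -15, -27, 22] -> [22, -27, -15, 22, -47, 25, -36, -23] -> [22, 22, 25] -> [20, 20, 23] -> [23, 20, 20] -> 63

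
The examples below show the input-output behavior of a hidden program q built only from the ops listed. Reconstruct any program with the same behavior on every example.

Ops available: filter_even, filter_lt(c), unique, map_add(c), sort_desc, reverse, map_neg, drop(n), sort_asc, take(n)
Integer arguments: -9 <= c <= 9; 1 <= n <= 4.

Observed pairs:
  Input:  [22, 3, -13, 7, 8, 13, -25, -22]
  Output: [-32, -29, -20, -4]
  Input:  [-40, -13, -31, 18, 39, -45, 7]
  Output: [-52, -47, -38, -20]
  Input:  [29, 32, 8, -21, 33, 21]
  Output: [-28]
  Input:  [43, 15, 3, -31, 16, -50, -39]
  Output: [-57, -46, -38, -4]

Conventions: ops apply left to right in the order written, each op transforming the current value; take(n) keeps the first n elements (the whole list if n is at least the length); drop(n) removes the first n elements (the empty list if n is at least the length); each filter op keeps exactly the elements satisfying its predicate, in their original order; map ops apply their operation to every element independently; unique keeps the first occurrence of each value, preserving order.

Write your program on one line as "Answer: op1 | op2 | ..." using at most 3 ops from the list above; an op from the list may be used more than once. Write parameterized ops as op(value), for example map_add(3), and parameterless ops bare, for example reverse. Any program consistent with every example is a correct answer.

map_add(-7) | sort_asc | filter_lt(-1)

Check, running the answer program on each example:
  [22, 3, -13, 7, 8, 13, -25, -22] -> [15, -4, -20, 0, 1, 6, -32, -29] -> [-32, -29, -20, -4, 0, 1, 6, 15] -> [-32, -29, -20, -4]
  [-40, -13, -31, 18, 39, -45, 7] -> [-47, -20, -38, 11, 32, -52, 0] -> [-52, -47, -38, -20, 0, 11, 32] -> [-52, -47, -38, -20]
  [29, 32, 8, -21, 33, 21] -> [22, 25, 1, -28, 26, 14] -> [-28, 1, 14, 22, 25, 26] -> [-28]
  [43, 15, 3, -31, 16, -50, -39] -> [36, 8, -4, -38, 9, -57, -46] -> [-57, -46, -38, -4, 8, 9, 36] -> [-57, -46, -38, -4]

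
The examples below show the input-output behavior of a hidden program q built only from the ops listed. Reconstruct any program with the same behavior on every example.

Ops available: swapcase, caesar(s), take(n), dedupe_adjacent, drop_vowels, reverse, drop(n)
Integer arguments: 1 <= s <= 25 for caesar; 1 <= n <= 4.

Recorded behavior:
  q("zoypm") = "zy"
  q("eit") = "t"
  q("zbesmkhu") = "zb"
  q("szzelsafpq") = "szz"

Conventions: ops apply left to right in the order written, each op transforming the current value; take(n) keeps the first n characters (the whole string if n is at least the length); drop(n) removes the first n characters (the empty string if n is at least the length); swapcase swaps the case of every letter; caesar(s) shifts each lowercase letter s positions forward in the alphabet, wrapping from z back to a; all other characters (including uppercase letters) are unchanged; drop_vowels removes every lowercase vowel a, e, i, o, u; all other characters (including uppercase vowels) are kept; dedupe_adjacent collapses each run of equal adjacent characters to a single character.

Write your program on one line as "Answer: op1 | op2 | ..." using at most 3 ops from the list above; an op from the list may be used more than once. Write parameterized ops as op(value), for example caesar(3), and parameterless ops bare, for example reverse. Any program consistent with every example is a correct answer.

take(3) | drop_vowels

Check, running the answer program on each example:
  "zoypm" -> "zoy" -> "zy"
  "eit" -> "eit" -> "t"
  "zbesmkhu" -> "zbe" -> "zb"
  "szzelsafpq" -> "szz" -> "szz"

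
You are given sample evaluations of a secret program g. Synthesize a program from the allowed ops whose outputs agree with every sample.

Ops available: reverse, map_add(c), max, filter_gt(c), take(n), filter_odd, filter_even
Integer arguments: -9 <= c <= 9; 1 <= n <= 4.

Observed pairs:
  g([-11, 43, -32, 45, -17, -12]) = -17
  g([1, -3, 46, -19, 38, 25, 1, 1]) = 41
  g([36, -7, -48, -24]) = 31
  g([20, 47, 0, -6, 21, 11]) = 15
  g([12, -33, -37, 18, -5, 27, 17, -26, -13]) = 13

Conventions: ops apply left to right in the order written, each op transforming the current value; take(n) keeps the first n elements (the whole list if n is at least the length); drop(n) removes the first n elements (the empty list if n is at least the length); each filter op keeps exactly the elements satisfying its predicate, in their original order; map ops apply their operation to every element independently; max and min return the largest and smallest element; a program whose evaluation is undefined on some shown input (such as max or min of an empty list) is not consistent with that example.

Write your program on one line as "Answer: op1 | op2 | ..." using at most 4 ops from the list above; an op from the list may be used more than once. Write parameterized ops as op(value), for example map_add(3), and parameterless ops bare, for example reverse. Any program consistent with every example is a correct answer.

map_add(-5) | filter_odd | max

Check, running the answer program on each example:
  [-11, 43, -32, 45, -17, -12] -> [-16, 38, -37, 40, -22, -17] -> [-37, -17] -> -17
  [1, -3, 46, -19, 38, 25, 1, 1] -> [-4, -8, 41, -24, 33, 20, -4, -4] -> [41, 33] -> 41
  [36, -7, -48, -24] -> [31, -12, -53, -29] -> [31, -53, -29] -> 31
  [20, 47, 0, -6, 21, 11] -> [15, 42, -5, -11, 16, 6] -> [15, -5, -11] -> 15
  [12, -33, -37, 18, -5, 27, 17, -26, -13] -> [7, -38, -42, 13, -10, 22, 12, -31, -18] -> [7, 13, -31] -> 13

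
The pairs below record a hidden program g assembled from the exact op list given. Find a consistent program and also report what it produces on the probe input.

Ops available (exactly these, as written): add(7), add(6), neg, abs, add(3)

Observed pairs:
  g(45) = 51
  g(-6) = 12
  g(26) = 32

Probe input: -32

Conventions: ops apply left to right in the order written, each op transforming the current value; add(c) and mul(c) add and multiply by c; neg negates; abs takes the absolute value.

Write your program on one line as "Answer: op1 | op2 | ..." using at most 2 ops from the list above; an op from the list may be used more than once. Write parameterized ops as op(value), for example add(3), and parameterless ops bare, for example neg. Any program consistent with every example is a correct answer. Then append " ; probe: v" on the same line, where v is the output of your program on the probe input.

abs | add(6) ; probe: 38

Check, running the answer program on each example:
  45 -> 45 -> 51
  -6 -> 6 -> 12
  26 -> 26 -> 32
  probe: -32 -> 32 -> 38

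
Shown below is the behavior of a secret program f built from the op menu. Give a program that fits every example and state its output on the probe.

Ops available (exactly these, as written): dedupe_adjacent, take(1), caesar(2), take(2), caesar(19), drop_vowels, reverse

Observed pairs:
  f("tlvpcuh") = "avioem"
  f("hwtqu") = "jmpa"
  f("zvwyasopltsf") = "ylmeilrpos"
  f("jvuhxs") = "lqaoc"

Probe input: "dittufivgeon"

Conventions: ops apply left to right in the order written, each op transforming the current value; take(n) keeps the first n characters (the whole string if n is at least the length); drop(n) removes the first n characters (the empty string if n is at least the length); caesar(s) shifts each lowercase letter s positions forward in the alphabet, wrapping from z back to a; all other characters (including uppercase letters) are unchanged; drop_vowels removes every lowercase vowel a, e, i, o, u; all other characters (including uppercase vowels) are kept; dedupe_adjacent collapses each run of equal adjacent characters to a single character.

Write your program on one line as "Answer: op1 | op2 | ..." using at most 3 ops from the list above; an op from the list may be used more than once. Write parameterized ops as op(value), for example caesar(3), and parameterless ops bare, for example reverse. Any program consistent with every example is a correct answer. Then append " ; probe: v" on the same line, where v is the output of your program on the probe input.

reverse | drop_vowels | caesar(19) ; probe: "gzoymmw"

Check, running the answer program on each example:
  "tlvpcuh" -> "hucpvlt" -> "hcpvlt" -> "avioem"
  "hwtqu" -> "uqtwh" -> "qtwh" -> "jmpa"
  "zvwyasopltsf" -> "fstlposaywvz" -> "fstlpsywvz" -> "ylmeilrpos"
  "jvuhxs" -> "sxhuvj" -> "sxhvj" -> "lqaoc"
  probe: "dittufivgeon" -> "noegvifuttid" -> "ngvfttd" -> "gzoymmw"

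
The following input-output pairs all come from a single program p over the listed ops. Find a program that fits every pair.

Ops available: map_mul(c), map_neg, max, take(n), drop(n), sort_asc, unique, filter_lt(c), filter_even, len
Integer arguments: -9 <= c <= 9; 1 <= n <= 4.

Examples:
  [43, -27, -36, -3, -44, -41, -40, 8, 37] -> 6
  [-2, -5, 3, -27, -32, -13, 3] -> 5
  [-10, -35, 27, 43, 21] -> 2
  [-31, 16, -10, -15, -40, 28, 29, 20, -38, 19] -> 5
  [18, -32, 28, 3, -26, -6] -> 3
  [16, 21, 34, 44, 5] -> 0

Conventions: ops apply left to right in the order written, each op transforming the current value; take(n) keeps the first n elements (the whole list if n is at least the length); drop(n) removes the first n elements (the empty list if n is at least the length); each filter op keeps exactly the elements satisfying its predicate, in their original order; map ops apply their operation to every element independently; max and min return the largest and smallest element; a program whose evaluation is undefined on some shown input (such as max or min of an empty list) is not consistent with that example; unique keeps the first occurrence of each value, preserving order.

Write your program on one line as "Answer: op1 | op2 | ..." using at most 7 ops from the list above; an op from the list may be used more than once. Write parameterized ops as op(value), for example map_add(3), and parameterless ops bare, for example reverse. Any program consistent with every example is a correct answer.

filter_lt(2) | map_mul(9) | sort_asc | map_neg | map_mul(7) | len

Check, running the answer program on each example:
  [43, -27, -36, -3, -44, -41, -40, 8, 37] -> [-27, -36, -3, -44, -41, -40] -> [-243, -324, -27, -396, -369, -360] -> [-396, -369, -360, -324, -243, -27] -> [396, 369, 360, 324, 243, 27] -> [2772, 2583, 2520, 2268, 1701, 189] -> 6
  [-2, -5, 3, -27, -32, -13, 3] -> [-2, -5, -27, -32, -13] -> [-18, -45, -243, -288, -117] -> [-288, -243, -117, -45, -18] -> [288, 243, 117, 45, 18] -> [2016, 1701, 819, 315, 126] -> 5
  [-10, -35, 27, 43, 21] -> [-10, -35] -> [-90, -315] -> [-315, -90] -> [315, 90] -> [2205, 630] -> 2
  [-31, 16, -10, -15, -40, 28, 29, 20, -38, 19] -> [-31, -10, -15, -40, -38] -> [-279, -90, -135, -360, -342] -> [-360, -342, -279, -135, -90] -> [360, 342, 279, 135, 90] -> [2520, 2394, 1953, 945, 630] -> 5
  [18, -32, 28, 3, -26, -6] -> [-32, -26, -6] -> [-288, -234, -54] -> [-288, -234, -54] -> [288, 234, 54] -> [2016, 1638, 378] -> 3
  [16, 21, 34, 44, 5] -> [] -> [] -> [] -> [] -> [] -> 0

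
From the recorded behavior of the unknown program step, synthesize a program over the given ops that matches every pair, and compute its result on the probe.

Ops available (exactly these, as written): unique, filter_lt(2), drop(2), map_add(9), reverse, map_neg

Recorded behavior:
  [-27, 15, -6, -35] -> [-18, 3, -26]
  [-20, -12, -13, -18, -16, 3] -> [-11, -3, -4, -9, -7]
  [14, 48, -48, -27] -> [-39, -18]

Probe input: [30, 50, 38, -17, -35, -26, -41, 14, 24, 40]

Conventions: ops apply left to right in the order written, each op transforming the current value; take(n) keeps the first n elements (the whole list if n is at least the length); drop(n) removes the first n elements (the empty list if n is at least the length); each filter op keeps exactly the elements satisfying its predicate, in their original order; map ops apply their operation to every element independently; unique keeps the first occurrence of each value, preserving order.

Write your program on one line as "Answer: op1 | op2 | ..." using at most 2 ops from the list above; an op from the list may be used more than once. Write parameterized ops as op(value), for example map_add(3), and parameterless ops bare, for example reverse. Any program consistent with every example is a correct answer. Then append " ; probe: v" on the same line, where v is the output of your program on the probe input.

filter_lt(2) | map_add(9) ; probe: [-8, -26, -17, -32]

Check, running the answer program on each example:
  [-27, 15, -6, -35] -> [-27, -6, -35] -> [-18, 3, -26]
  [-20, -12, -13, -18, -16, 3] -> [-20, -12, -13, -18, -16] -> [-11, -3, -4, -9, -7]
  [14, 48, -48, -27] -> [-48, -27] -> [-39, -18]
  probe: [30, 50, 38, -17, -35, -26, -41, 14, 24, 40] -> [-17, -35, -26, -41] -> [-8, -26, -17, -32]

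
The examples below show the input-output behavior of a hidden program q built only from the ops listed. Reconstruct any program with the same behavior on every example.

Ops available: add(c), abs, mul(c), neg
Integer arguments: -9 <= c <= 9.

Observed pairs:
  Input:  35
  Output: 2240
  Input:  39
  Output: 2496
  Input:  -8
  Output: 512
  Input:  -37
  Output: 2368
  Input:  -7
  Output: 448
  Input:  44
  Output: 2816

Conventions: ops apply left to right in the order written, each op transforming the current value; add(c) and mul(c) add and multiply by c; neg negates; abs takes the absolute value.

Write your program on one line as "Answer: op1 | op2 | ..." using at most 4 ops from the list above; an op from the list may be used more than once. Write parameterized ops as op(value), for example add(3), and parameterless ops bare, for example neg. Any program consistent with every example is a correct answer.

abs | mul(-8) | neg | mul(8)

Check, running the answer program on each example:
  35 -> 35 -> -280 -> 280 -> 2240
  39 -> 39 -> -312 -> 312 -> 2496
  -8 -> 8 -> -64 -> 64 -> 512
  -37 -> 37 -> -296 -> 296 -> 2368
  -7 -> 7 -> -56 -> 56 -> 448
  44 -> 44 -> -352 -> 352 -> 2816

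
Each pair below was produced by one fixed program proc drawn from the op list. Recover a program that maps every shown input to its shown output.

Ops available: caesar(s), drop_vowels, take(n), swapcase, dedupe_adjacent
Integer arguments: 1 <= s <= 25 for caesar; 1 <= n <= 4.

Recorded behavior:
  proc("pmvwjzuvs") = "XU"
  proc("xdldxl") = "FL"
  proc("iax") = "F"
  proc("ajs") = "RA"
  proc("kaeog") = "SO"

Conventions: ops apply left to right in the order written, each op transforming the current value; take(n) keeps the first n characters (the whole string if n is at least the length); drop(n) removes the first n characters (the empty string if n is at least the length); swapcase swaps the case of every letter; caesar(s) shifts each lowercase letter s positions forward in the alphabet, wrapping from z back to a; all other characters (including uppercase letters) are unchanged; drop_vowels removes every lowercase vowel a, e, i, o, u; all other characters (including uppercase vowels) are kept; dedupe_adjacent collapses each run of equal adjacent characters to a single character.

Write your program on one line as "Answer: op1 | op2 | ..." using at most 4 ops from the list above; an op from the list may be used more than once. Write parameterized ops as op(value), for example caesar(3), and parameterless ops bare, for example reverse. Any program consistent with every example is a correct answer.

drop_vowels | caesar(8) | take(2) | swapcase

Check, running the answer program on each example:
  "pmvwjzuvs" -> "pmvwjzvs" -> "xuderhda" -> "xu" -> "XU"
  "xdldxl" -> "xdldxl" -> "fltlft" -> "fl" -> "FL"
  "iax" -> "x" -> "f" -> "f" -> "F"
  "ajs" -> "js" -> "ra" -> "ra" -> "RA"
  "kaeog" -> "kg" -> "so" -> "so" -> "SO"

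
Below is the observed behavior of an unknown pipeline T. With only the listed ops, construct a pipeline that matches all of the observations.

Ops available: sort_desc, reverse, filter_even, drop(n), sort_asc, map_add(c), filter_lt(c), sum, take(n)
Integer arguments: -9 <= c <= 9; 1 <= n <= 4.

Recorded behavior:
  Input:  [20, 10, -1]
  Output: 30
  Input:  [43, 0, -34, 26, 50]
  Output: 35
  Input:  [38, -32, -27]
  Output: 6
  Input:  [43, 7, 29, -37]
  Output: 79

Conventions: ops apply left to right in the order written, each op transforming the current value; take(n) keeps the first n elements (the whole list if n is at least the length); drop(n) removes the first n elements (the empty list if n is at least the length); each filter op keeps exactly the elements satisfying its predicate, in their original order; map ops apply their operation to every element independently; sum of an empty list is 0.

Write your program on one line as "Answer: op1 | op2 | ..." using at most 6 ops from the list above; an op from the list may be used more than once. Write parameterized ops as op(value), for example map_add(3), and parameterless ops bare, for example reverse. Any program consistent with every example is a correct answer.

reverse | map_add(9) | drop(1) | map_add(-9) | sum

Check, running the answer program on each example:
  [20, 10, -1] -> [-1, 10, 20] -> [8, 19, 29] -> [19, 29] -> [10, 20] -> 30
  [43, 0, -34, 26, 50] -> [50, 26, -34, 0, 43] -> [59, 35, -25, 9, 52] -> [35, -25, 9, 52] -> [26, -34, 0, 43] -> 35
  [38, -32, -27] -> [-27, -32, 38] -> [-18, -23, 47] -> [-23, 47] -> [-32, 38] -> 6
  [43, 7, 29, -37] -> [-37, 29, 7, 43] -> [-28, 38, 16, 52] -> [38, 16, 52] -> [29, 7, 43] -> 79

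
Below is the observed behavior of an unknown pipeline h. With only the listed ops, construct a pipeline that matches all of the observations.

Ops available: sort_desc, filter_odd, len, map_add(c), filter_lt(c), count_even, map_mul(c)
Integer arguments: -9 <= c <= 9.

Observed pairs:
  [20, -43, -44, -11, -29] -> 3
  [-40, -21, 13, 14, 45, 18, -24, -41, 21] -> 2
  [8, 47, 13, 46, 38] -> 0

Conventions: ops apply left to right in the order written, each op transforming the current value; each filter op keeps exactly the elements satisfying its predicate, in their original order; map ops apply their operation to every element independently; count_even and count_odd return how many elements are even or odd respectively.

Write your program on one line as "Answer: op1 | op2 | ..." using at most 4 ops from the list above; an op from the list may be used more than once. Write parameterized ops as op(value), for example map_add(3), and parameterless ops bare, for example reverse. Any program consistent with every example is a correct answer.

map_add(5) | filter_lt(-3) | count_even

Check, running the answer program on each example:
  [20, -43, -44, -11, -29] -> [25, -38, -39, -6, -24] -> [-38, -39, -6, -24] -> 3
  [-40, -21, 13, 14, 45, 18, -24, -41, 21] -> [-35, -16, 18, 19, 50, 23, -19, -36, 26] -> [-35, -16, -19, -36] -> 2
  [8, 47, 13, 46, 38] -> [13, 52, 18, 51, 43] -> [] -> 0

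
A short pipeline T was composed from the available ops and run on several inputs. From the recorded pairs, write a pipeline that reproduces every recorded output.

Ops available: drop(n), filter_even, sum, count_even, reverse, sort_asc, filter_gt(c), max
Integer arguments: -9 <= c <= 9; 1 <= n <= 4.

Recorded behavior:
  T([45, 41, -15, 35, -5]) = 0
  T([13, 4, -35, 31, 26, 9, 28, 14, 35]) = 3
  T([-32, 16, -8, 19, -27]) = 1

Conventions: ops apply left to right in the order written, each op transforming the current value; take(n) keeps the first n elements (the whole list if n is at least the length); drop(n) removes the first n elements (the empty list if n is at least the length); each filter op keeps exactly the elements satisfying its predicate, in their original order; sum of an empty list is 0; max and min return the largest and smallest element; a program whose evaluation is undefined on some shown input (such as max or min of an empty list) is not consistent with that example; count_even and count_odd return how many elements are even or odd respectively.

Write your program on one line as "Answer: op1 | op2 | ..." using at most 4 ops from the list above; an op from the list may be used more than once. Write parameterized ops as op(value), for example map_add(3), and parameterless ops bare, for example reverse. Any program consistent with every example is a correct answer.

sort_asc | reverse | filter_gt(4) | count_even

Check, running the answer program on each example:
  [45, 41, -15, 35, -5] -> [-15, -5, 35, 41, 45] -> [45, 41, 35, -5, -15] -> [45, 41, 35] -> 0
  [13, 4, -35, 31, 26, 9, 28, 14, 35] -> [-35, 4, 9, 13, 14, 26, 28, 31, 35] -> [35, 31, 28, 26, 14, 13, 9, 4, -35] -> [35, 31, 28, 26, 14, 13, 9] -> 3
  [-32, 16, -8, 19, -27] -> [-32, -27, -8, 16, 19] -> [19, 16, -8, -27, -32] -> [19, 16] -> 1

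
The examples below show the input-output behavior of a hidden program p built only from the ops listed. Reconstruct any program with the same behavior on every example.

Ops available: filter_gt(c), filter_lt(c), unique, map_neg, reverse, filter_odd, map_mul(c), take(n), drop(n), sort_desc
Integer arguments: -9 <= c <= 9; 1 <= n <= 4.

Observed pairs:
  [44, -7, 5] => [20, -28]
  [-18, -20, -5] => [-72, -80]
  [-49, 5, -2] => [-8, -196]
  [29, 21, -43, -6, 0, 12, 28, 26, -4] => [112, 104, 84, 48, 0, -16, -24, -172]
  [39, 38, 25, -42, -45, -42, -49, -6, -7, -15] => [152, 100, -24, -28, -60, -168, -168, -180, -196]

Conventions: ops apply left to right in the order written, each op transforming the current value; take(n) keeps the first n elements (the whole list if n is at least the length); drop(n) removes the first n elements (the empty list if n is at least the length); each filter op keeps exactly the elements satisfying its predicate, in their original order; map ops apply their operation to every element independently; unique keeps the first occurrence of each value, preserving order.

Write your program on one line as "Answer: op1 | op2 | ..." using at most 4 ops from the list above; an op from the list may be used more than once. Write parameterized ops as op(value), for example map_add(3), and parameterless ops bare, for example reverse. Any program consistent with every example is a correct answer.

map_mul(4) | sort_desc | drop(1)

Check, running the answer program on each example:
  [44, -7, 5] -> [176, -28, 20] -> [176, 20, -28] -> [20, -28]
  [-18, -20, -5] -> [-72, -80, -20] -> [-20, -72, -80] -> [-72, -80]
  [-49, 5, -2] -> [-196, 20, -8] -> [20, -8, -196] -> [-8, -196]
  [29, 21, -43, -6, 0, 12, 28, 26, -4] -> [116, 84, -172, -24, 0, 48, 112, 104, -16] -> [116, 112, 104, 84, 48, 0, -16, -24, -172] -> [112, 104, 84, 48, 0, -16, -24, -172]
  [39, 38, 25, -42, -45, -42, -49, -6, -7, -15] -> [156, 152, 100, -168, -180, -168, -196, -24, -28, -60] -> [156, 152, 100, -24, -28, -60, -168, -168, -180, -196] -> [152, 100, -24, -28, -60, -168, -168, -180, -196]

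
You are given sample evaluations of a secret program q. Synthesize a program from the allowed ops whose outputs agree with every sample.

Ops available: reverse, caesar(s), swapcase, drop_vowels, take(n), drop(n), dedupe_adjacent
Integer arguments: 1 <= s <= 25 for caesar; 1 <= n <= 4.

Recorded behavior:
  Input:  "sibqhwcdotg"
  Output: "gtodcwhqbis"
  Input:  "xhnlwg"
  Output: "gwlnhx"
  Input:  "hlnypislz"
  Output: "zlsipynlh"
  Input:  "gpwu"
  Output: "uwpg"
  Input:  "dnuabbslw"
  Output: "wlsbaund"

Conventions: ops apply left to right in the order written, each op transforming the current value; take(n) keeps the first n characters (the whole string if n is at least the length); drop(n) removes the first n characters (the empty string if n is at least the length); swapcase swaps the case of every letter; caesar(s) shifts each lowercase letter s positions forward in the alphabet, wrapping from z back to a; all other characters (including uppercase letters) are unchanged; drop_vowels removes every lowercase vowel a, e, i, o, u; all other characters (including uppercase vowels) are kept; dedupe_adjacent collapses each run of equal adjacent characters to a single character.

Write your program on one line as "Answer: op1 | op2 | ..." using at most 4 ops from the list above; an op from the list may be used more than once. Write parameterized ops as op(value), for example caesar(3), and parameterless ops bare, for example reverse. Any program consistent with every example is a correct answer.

reverse | swapcase | dedupe_adjacent | swapcase

Check, running the answer program on each example:
  "sibqhwcdotg" -> "gtodcwhqbis" -> "GTODCWHQBIS" -> "GTODCWHQBIS" -> "gtodcwhqbis"
  "xhnlwg" -> "gwlnhx" -> "GWLNHX" -> "GWLNHX" -> "gwlnhx"
  "hlnypislz" -> "zlsipynlh" -> "ZLSIPYNLH" -> "ZLSIPYNLH" -> "zlsipynlh"
  "gpwu" -> "uwpg" -> "UWPG" -> "UWPG" -> "uwpg"
  "dnuabbslw" -> "wlsbbaund" -> "WLSBBAUND" -> "WLSBAUND" -> "wlsbaund"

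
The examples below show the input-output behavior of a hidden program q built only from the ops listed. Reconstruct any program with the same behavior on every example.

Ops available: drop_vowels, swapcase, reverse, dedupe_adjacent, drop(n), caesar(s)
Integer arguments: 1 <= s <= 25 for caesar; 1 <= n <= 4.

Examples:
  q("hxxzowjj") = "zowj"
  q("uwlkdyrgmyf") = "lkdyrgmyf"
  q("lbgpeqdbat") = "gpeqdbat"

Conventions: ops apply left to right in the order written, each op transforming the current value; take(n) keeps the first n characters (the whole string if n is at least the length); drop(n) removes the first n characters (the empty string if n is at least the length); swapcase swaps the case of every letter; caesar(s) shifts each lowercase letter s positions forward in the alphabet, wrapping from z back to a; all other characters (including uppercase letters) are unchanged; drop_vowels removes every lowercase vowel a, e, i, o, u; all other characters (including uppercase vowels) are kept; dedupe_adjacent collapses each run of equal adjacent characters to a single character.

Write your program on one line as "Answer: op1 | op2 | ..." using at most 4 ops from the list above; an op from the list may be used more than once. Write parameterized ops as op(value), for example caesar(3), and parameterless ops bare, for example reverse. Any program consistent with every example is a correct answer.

swapcase | dedupe_adjacent | swapcase | drop(2)

Check, running the answer program on each example:
  "hxxzowjj" -> "HXXZOWJJ" -> "HXZOWJ" -> "hxzowj" -> "zowj"
  "uwlkdyrgmyf" -> "UWLKDYRGMYF" -> "UWLKDYRGMYF" -> "uwlkdyrgmyf" -> "lkdyrgmyf"
  "lbgpeqdbat" -> "LBGPEQDBAT" -> "LBGPEQDBAT" -> "lbgpeqdbat" -> "gpeqdbat"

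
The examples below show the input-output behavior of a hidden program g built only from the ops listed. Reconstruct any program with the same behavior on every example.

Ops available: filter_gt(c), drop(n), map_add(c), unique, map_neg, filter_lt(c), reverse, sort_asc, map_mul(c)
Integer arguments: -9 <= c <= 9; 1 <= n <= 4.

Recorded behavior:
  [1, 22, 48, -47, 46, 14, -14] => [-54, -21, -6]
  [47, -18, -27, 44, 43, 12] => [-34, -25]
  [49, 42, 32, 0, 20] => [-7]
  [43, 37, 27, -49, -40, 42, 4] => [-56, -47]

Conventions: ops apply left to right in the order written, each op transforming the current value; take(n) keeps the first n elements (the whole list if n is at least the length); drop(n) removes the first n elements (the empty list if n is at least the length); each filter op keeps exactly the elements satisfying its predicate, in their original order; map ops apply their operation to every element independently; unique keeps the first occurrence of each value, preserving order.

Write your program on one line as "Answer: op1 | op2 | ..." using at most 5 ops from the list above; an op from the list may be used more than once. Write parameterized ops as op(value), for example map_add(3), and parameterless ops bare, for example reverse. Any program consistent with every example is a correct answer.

map_add(1) | sort_asc | map_add(-8) | filter_lt(-5)

Check, running the answer program on each example:
  [1, 22, 48, -47, 46, 14, -14] -> [2, 23, 49, -46, 47, 15, -13] -> [-46, -13, 2, 15, 23, 47, 49] -> [-54, -21, -6, 7, 15, 39, 41] -> [-54, -21, -6]
  [47, -18, -27, 44, 43, 12] -> [48, -17, -26, 45, 44, 13] -> [-26, -17, 13, 44, 45, 48] -> [-34, -25, 5, 36, 37, 40] -> [-34, -25]
  [49, 42, 32, 0, 20] -> [50, 43, 33, 1, 21] -> [1, 21, 33, 43, 50] -> [-7, 13, 25, 35, 42] -> [-7]
  [43, 37, 27, -49, -40, 42, 4] -> [44, 38, 28, -48, -39, 43, 5] -> [-48, -39, 5, 28, 38, 43, 44] -> [-56, -47, -3, 20, 30, 35, 36] -> [-56, -47]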